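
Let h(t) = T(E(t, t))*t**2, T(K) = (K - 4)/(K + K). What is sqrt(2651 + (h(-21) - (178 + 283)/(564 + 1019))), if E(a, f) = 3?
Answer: sqrt(25832796538)/3166 ≈ 50.766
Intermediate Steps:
T(K) = (-4 + K)/(2*K) (T(K) = (-4 + K)/((2*K)) = (-4 + K)*(1/(2*K)) = (-4 + K)/(2*K))
h(t) = -t**2/6 (h(t) = ((1/2)*(-4 + 3)/3)*t**2 = ((1/2)*(1/3)*(-1))*t**2 = -t**2/6)
sqrt(2651 + (h(-21) - (178 + 283)/(564 + 1019))) = sqrt(2651 + (-1/6*(-21)**2 - (178 + 283)/(564 + 1019))) = sqrt(2651 + (-1/6*441 - 461/1583)) = sqrt(2651 + (-147/2 - 461/1583)) = sqrt(2651 - 233623/3166) = sqrt(8159443/3166) = sqrt(25832796538)/3166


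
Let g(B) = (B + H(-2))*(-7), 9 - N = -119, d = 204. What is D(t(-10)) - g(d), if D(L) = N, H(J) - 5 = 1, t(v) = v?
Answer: 1598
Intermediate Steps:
N = 128 (N = 9 - 1*(-119) = 9 + 119 = 128)
H(J) = 6 (H(J) = 5 + 1 = 6)
D(L) = 128
g(B) = -42 - 7*B (g(B) = (B + 6)*(-7) = (6 + B)*(-7) = -42 - 7*B)
D(t(-10)) - g(d) = 128 - (-42 - 7*204) = 128 - (-42 - 1428) = 128 - 1*(-1470) = 128 + 1470 = 1598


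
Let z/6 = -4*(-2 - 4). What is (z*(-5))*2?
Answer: -1440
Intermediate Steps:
z = 144 (z = 6*(-4*(-2 - 4)) = 6*(-4*(-6)) = 6*24 = 144)
(z*(-5))*2 = (144*(-5))*2 = -720*2 = -1440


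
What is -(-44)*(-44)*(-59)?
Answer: 114224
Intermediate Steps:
-(-44)*(-44)*(-59) = -44*44*(-59) = -1936*(-59) = 114224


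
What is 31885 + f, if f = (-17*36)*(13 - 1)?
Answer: 24541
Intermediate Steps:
f = -7344 (f = -612*12 = -7344)
31885 + f = 31885 - 7344 = 24541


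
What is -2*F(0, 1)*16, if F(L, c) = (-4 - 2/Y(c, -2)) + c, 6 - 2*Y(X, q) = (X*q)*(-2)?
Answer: 160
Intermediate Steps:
Y(X, q) = 3 + X*q (Y(X, q) = 3 - X*q*(-2)/2 = 3 - (-1)*X*q = 3 + X*q)
F(L, c) = -4 + c - 2/(3 - 2*c) (F(L, c) = (-4 - 2/(3 + c*(-2))) + c = (-4 - 2/(3 - 2*c)) + c = -4 + c - 2/(3 - 2*c))
-2*F(0, 1)*16 = -2*(-2 + (-4 + 1)*(3 - 2*1))/(3 - 2*1)*16 = -2*(-2 - 3*(3 - 2))/(3 - 2)*16 = -2*(-2 - 3*1)/1*16 = -2*(-2 - 3)*16 = -2*(-5)*16 = 10*16 = 160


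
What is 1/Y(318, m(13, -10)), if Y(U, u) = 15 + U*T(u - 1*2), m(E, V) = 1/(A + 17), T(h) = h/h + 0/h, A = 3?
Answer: 1/333 ≈ 0.0030030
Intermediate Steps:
T(h) = 1 (T(h) = 1 + 0 = 1)
m(E, V) = 1/20 (m(E, V) = 1/(3 + 17) = 1/20)
Y(U, u) = 15 + U (Y(U, u) = 15 + U*1 = 15 + U)
1/Y(318, m(13, -10)) = 1/(15 + 318) = 1/333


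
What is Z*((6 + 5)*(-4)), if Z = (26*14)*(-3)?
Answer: 48048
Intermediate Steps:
Z = -1092 (Z = 364*(-3) = -1092)
Z*((6 + 5)*(-4)) = -1092*(6 + 5)*(-4) = -12012*(-4) = -1092*(-44) = 48048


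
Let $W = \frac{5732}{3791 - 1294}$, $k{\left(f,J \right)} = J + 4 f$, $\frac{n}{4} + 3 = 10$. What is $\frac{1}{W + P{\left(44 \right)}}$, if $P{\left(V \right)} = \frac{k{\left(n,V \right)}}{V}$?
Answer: $\frac{2497}{14585} \approx 0.1712$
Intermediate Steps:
$n = 28$ ($n = -12 + 4 \cdot 10 = -12 + 40 = 28$)
$P{\left(V \right)} = \frac{112 + V}{V}$ ($P{\left(V \right)} = \frac{V + 4 \cdot 28}{V} = \frac{V + 112}{V} = \frac{112 + V}{V}$)
$W = \frac{5732}{2497} \approx 2.2956$
$\frac{1}{W + P{\left(44 \right)}} = \frac{1}{\frac{5732}{2497} + \frac{112 + 44}{44}} = \frac{1}{\frac{5732}{2497} + \frac{1}{44} \cdot 156} = \frac{1}{\frac{5732}{2497} + \frac{39}{11}} = \frac{1}{\frac{14585}{2497}} = \frac{2497}{14585}$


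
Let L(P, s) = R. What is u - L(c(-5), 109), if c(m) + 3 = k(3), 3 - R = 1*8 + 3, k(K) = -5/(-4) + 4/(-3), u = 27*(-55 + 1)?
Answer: -1450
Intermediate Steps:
u = -1458 (u = 27*(-54) = -1458)
k(K) = -1/12 (k(K) = -5*(-¼) + 4*(-⅓) = 5/4 - 4/3 = -1/12)
R = -8 (R = 3 - (1*8 + 3) = 3 - (8 + 3) = 3 - 1*11 = 3 - 11 = -8)
c(m) = -37/12 (c(m) = -3 - 1/12 = -37/12)
L(P, s) = -8
u - L(c(-5), 109) = -1458 - 1*(-8) = -1458 + 8 = -1450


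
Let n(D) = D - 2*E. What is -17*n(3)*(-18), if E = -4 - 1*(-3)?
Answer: 1530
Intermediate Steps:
E = -1 (E = -4 + 3 = -1)
n(D) = 2 + D (n(D) = D - 2*(-1) = D + 2 = 2 + D)
-17*n(3)*(-18) = -17*(2 + 3)*(-18) = -17*5*(-18) = -85*(-18) = 1530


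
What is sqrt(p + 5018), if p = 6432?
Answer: 5*sqrt(458) ≈ 107.00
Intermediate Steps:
sqrt(p + 5018) = sqrt(6432 + 5018) = sqrt(11450) = 5*sqrt(458)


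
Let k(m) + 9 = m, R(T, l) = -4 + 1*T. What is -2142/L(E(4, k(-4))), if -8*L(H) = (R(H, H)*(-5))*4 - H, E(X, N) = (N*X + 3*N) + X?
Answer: 17136/1907 ≈ 8.9858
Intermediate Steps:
R(T, l) = -4 + T
k(m) = -9 + m
E(X, N) = X + 3*N + N*X (E(X, N) = (3*N + N*X) + X = X + 3*N + N*X)
L(H) = -10 + 21*H/8 (L(H) = -(((-4 + H)*(-5))*4 - H)/8 = -((20 - 5*H)*4 - H)/8 = -((80 - 20*H) - H)/8 = -(80 - 21*H)/8 = -10 + 21*H/8)
-2142/L(E(4, k(-4))) = -2142/(-10 + 21*(4 + 3*(-9 - 4) + (-9 - 4)*4)/8) = -2142/(-10 + 21*(4 + 3*(-13) - 13*4)/8) = -2142/(-10 + 21*(4 - 39 - 52)/8) = -2142/(-10 + (21/8)*(-87)) = -2142/(-10 - 1827/8) = -2142/(-1907/8) = -2142*(-8/1907) = 17136/1907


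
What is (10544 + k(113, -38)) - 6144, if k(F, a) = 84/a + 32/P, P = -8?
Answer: 83482/19 ≈ 4393.8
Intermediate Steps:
k(F, a) = -4 + 84/a (k(F, a) = 84/a + 32/(-8) = 84/a + 32*(-1/8) = 84/a - 4 = -4 + 84/a)
(10544 + k(113, -38)) - 6144 = (10544 + (-4 + 84/(-38))) - 6144 = (10544 + (-4 + 84*(-1/38))) - 6144 = (10544 + (-4 - 42/19)) - 6144 = (10544 - 118/19) - 6144 = 200218/19 - 6144 = 83482/19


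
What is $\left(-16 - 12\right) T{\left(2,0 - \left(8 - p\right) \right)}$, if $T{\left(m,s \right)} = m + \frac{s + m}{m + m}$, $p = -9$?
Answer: $49$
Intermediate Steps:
$T{\left(m,s \right)} = m + \frac{m + s}{2 m}$
$\left(-16 - 12\right) T{\left(2,0 - \left(8 - p\right) \right)} = \left(-16 - 12\right) \left(\frac{1}{2} + 2 + \frac{0 - \left(8 - -9\right)}{2 \cdot 2}\right) = \left(-16 - 12\right) \left(\frac{1}{2} + 2 + \frac{1}{2} \left(0 - \left(8 + 9\right)\right) \frac{1}{2}\right) = - 28 \left(\frac{1}{2} + 2 + \frac{1}{2} \left(0 - 17\right) \frac{1}{2}\right) = - 28 \left(\frac{1}{2} + 2 + \frac{1}{2} \left(-17\right) \frac{1}{2}\right) = - 28 \left(\frac{1}{2} + 2 - \frac{17}{4}\right) = \left(-28\right) \left(- \frac{7}{4}\right) = 49$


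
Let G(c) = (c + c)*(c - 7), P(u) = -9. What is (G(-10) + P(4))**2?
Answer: 109561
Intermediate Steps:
G(c) = 2*c*(-7 + c) (G(c) = (2*c)*(-7 + c) = 2*c*(-7 + c))
(G(-10) + P(4))**2 = (2*(-10)*(-7 - 10) - 9)**2 = (2*(-10)*(-17) - 9)**2 = (340 - 9)**2 = 331**2 = 109561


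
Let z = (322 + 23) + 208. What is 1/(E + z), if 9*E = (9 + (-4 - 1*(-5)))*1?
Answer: 9/4987 ≈ 0.0018047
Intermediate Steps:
z = 553 (z = 345 + 208 = 553)
E = 10/9 (E = ((9 + (-4 - 1*(-5)))*1)/9 = ((9 + (-4 + 5))*1)/9 = ((9 + 1)*1)/9 = (10*1)/9 = (1/9)*10 = 10/9 ≈ 1.1111)
1/(E + z) = 1/(10/9 + 553) = 1/(4987/9) = 9/4987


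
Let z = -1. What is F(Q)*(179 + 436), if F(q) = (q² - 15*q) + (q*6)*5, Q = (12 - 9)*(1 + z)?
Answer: 0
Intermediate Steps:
Q = 0 (Q = (12 - 9)*(1 - 1) = 3*0 = 0)
F(q) = q² + 15*q (F(q) = (q² - 15*q) + (6*q)*5 = (q² - 15*q) + 30*q = q² + 15*q)
F(Q)*(179 + 436) = (0*(15 + 0))*(179 + 436) = (0*15)*615 = 0*615 = 0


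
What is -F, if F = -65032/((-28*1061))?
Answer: -16258/7427 ≈ -2.1890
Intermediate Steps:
F = 16258/7427 (F = -65032/(-29708) = -65032*(-1/29708) = 16258/7427 ≈ 2.1890)
-F = -1*16258/7427 = -16258/7427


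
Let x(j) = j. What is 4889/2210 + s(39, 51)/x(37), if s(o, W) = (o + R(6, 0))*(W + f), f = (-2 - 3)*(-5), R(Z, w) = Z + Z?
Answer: 8746853/81770 ≈ 106.97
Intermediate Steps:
R(Z, w) = 2*Z
f = 25 (f = -5*(-5) = 25)
s(o, W) = (12 + o)*(25 + W) (s(o, W) = (o + 2*6)*(W + 25) = (o + 12)*(25 + W) = (12 + o)*(25 + W))
4889/2210 + s(39, 51)/x(37) = 4889/2210 + (300 + 12*51 + 25*39 + 51*39)/37 = 4889*(1/2210) + (300 + 612 + 975 + 1989)*(1/37) = 4889/2210 + 3876*(1/37) = 4889/2210 + 3876/37 = 8746853/81770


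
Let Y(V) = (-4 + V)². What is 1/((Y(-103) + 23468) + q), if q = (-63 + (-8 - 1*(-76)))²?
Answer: 1/34942 ≈ 2.8619e-5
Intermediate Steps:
q = 25 (q = (-63 + (-8 + 76))² = (-63 + 68)² = 5² = 25)
1/((Y(-103) + 23468) + q) = 1/(((-4 - 103)² + 23468) + 25) = 1/(((-107)² + 23468) + 25) = 1/((11449 + 23468) + 25) = 1/(34917 + 25) = 1/34942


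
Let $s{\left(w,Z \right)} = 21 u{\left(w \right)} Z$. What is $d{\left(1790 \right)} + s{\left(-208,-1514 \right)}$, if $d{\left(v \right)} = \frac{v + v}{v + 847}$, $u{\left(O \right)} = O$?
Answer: $\frac{17438885404}{2637} \approx 6.6132 \cdot 10^{6}$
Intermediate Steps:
$d{\left(v \right)} = \frac{2 v}{847 + v}$
$s{\left(w,Z \right)} = 21 Z w$ ($s{\left(w,Z \right)} = 21 w Z = 21 Z w$)
$d{\left(1790 \right)} + s{\left(-208,-1514 \right)} = 2 \cdot 1790 \frac{1}{847 + 1790} + 21 \left(-1514\right) \left(-208\right) = 2 \cdot 1790 \cdot \frac{1}{2637} + 6613152 = \frac{3580}{2637} + 6613152 = \frac{17438885404}{2637}$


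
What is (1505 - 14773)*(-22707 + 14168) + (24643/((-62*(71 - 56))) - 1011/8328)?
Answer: 146246266898491/1290840 ≈ 1.1330e+8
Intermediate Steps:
(1505 - 14773)*(-22707 + 14168) + (24643/((-62*(71 - 56))) - 1011/8328) = -13268*(-8539) + (24643/((-62*15)) - 1011*1/8328) = 113295452 + (24643/(-930) - 337/2776) = 113295452 + (24643*(-1/930) - 337/2776) = 113295452 + (-24643/930 - 337/2776) = 113295452 - 34361189/1290840 = 146246266898491/1290840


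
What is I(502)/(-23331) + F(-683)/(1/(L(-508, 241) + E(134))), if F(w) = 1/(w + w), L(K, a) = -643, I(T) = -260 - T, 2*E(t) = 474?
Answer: 1752213/5311691 ≈ 0.32988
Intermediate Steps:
E(t) = 237 (E(t) = (½)*474 = 237)
F(w) = 1/(2*w)
I(502)/(-23331) + F(-683)/(1/(L(-508, 241) + E(134))) = (-260 - 1*502)/(-23331) + ((½)/(-683))/(1/(-643 + 237)) = (-260 - 502)*(-1/23331) + ((½)*(-1/683))/(1/(-406)) = -762*(-1/23331) - 1/(1366*(-1/406)) = 254/7777 - 1/1366*(-406) = 254/7777 + 203/683 = 1752213/5311691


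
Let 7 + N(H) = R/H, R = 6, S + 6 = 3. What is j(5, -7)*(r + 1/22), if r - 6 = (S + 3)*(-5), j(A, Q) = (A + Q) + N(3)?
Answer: -931/22 ≈ -42.318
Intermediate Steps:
S = -3 (S = -6 + 3 = -3)
N(H) = -7 + 6/H
j(A, Q) = -5 + A + Q (j(A, Q) = (A + Q) + (-7 + 6/3) = (A + Q) + (-7 + 6*(1/3)) = (A + Q) + (-7 + 2) = (A + Q) - 5 = -5 + A + Q)
r = 6 (r = 6 + (-3 + 3)*(-5) = 6 + 0*(-5) = 6 + 0 = 6)
j(5, -7)*(r + 1/22) = (-5 + 5 - 7)*(6 + 1/22) = -7*(6 + 1/22) = -7*133/22 = -931/22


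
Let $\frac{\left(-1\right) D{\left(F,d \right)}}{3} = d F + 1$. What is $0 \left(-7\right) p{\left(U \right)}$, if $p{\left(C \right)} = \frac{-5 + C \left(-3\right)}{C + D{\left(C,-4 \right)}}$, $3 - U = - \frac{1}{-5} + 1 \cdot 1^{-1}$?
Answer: $0$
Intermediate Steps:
$D{\left(F,d \right)} = -3 - 3 F d$ ($D{\left(F,d \right)} = - 3 \left(d F + 1\right) = - 3 \left(F d + 1\right) = - 3 \left(1 + F d\right) = -3 - 3 F d$)
$U = \frac{9}{5}$ ($U = 3 - \left(- \frac{1}{-5} + 1 \cdot 1^{-1}\right) = 3 - \left(\left(-1\right) \left(- \frac{1}{5}\right) + 1 \cdot 1\right) = 3 - \left(\frac{1}{5} + 1\right) = 3 - \frac{6}{5} = \frac{9}{5} \approx 1.8$)
$p{\left(C \right)} = \frac{-5 - 3 C}{-3 + 13 C}$ ($p{\left(C \right)} = \frac{-5 + C \left(-3\right)}{C - \left(3 + 3 C \left(-4\right)\right)} = \frac{-5 - 3 C}{C + \left(-3 + 12 C\right)} = \frac{-5 - 3 C}{-3 + 13 C}$)
$0 \left(-7\right) p{\left(U \right)} = 0 \left(-7\right) \frac{5 + 3 \cdot \frac{9}{5}}{3 - \frac{117}{5}} = 0 \frac{5 + \frac{27}{5}}{3 - \frac{117}{5}} = 0 \frac{1}{- \frac{102}{5}} \cdot \frac{52}{5} = 0 \left(\left(- \frac{5}{102}\right) \frac{52}{5}\right) = 0 \left(- \frac{26}{51}\right) = 0$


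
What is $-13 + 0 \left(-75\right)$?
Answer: $-13$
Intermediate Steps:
$-13 + 0 \left(-75\right) = -13 + 0 = -13$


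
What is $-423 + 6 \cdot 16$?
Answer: $-327$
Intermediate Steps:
$-423 + 6 \cdot 16 = -423 + 96 = -327$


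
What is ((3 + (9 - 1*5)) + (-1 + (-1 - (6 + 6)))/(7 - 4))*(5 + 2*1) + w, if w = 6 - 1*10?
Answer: 37/3 ≈ 12.333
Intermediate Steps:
w = -4 (w = 6 - 10 = -4)
((3 + (9 - 1*5)) + (-1 + (-1 - (6 + 6)))/(7 - 4))*(5 + 2*1) + w = ((3 + (9 - 1*5)) + (-1 + (-1 - (6 + 6)))/(7 - 4))*(5 + 2*1) - 4 = ((3 + (9 - 5)) + (-1 + (-1 - 1*12))/3)*(5 + 2) - 4 = ((3 + 4) + (-1 + (-1 - 12))*(⅓))*7 - 4 = (7 + (-1 - 13)*(⅓))*7 - 4 = (7 - 14*⅓)*7 - 4 = (7 - 14/3)*7 - 4 = (7/3)*7 - 4 = 49/3 - 4 = 37/3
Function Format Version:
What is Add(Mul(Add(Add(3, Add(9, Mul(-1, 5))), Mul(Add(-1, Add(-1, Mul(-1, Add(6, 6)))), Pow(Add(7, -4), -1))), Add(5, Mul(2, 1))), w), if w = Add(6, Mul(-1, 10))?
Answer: Rational(37, 3) ≈ 12.333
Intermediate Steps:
w = -4 (w = Add(6, -10) = -4)
Add(Mul(Add(Add(3, Add(9, Mul(-1, 5))), Mul(Add(-1, Add(-1, Mul(-1, Add(6, 6)))), Pow(Add(7, -4), -1))), Add(5, Mul(2, 1))), w) = Add(Mul(Add(Add(3, Add(9, Mul(-1, 5))), Mul(Add(-1, Add(-1, Mul(-1, Add(6, 6)))), Pow(Add(7, -4), -1))), Add(5, Mul(2, 1))), -4) = Add(Mul(Add(Add(3, Add(9, -5)), Mul(Add(-1, Add(-1, Mul(-1, 12))), Pow(3, -1))), Add(5, 2)), -4) = Add(Mul(Add(Add(3, 4), Mul(Add(-1, Add(-1, -12)), Rational(1, 3))), 7), -4) = Add(Mul(Add(7, Mul(Add(-1, -13), Rational(1, 3))), 7), -4) = Add(Mul(Add(7, Mul(-14, Rational(1, 3))), 7), -4) = Add(Mul(Add(7, Rational(-14, 3)), 7), -4) = Add(Mul(Rational(7, 3), 7), -4) = Add(Rational(49, 3), -4) = Rational(37, 3)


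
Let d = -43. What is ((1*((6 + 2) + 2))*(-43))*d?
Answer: 18490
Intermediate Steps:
((1*((6 + 2) + 2))*(-43))*d = ((1*((6 + 2) + 2))*(-43))*(-43) = ((1*(8 + 2))*(-43))*(-43) = ((1*10)*(-43))*(-43) = (10*(-43))*(-43) = -430*(-43) = 18490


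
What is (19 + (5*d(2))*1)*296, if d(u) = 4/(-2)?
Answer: 2664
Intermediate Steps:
d(u) = -2 (d(u) = 4*(-½) = -2)
(19 + (5*d(2))*1)*296 = (19 + (5*(-2))*1)*296 = (19 - 10*1)*296 = (19 - 10)*296 = 9*296 = 2664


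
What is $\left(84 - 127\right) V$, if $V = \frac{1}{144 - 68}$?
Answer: $- \frac{43}{76} \approx -0.56579$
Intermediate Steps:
$V = \frac{1}{76} \approx 0.013158$
$\left(84 - 127\right) V = \left(84 - 127\right) \frac{1}{76} = \left(-43\right) \frac{1}{76} = - \frac{43}{76}$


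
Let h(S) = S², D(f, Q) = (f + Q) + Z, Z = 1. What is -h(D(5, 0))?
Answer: -36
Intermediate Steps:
D(f, Q) = 1 + Q + f (D(f, Q) = (f + Q) + 1 = (Q + f) + 1 = 1 + Q + f)
-h(D(5, 0)) = -(1 + 0 + 5)² = -1*6² = -1*36 = -36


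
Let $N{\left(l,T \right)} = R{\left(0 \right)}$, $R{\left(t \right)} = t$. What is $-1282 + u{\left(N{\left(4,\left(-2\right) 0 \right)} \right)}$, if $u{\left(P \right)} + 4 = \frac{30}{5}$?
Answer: $-1280$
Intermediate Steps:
$N{\left(l,T \right)} = 0$
$u{\left(P \right)} = 2$ ($u{\left(P \right)} = -4 + \frac{30}{5} = -4 + 30 \cdot \frac{1}{5} = -4 + 6 = 2$)
$-1282 + u{\left(N{\left(4,\left(-2\right) 0 \right)} \right)} = -1282 + 2 = -1280$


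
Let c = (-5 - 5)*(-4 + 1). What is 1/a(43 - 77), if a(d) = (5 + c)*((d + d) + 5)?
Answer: -1/2205 ≈ -0.00045351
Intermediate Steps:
c = 30 (c = -10*(-3) = 30)
a(d) = 175 + 70*d (a(d) = (5 + 30)*((d + d) + 5) = 35*(2*d + 5) = 35*(5 + 2*d) = 175 + 70*d)
1/a(43 - 77) = 1/(175 + 70*(43 - 77)) = 1/(175 + 70*(-34)) = 1/(175 - 2380) = 1/(-2205) = -1/2205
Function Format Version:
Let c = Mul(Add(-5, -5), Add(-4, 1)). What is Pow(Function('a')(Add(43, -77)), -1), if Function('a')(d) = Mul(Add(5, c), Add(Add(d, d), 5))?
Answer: Rational(-1, 2205) ≈ -0.00045351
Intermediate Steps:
c = 30 (c = Mul(-10, -3) = 30)
Function('a')(d) = Add(175, Mul(70, d)) (Function('a')(d) = Mul(Add(5, 30), Add(Add(d, d), 5)) = Mul(35, Add(Mul(2, d), 5)) = Mul(35, Add(5, Mul(2, d))) = Add(175, Mul(70, d)))
Pow(Function('a')(Add(43, -77)), -1) = Pow(Add(175, Mul(70, Add(43, -77))), -1) = Pow(Add(175, Mul(70, -34)), -1) = Pow(Add(175, -2380), -1) = Pow(-2205, -1) = Rational(-1, 2205)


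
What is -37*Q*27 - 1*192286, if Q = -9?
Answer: -183295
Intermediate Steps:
-37*Q*27 - 1*192286 = -37*(-9)*27 - 1*192286 = 333*27 - 192286 = 8991 - 192286 = -183295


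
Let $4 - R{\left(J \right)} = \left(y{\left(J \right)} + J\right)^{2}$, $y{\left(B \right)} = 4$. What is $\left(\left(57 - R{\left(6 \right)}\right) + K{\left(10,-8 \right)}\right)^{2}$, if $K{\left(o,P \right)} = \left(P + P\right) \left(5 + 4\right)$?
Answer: $81$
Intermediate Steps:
$K{\left(o,P \right)} = 18 P$ ($K{\left(o,P \right)} = 2 P 9 = 18 P$)
$R{\left(J \right)} = 4 - \left(4 + J\right)^{2}$
$\left(\left(57 - R{\left(6 \right)}\right) + K{\left(10,-8 \right)}\right)^{2} = \left(\left(57 - \left(4 - \left(4 + 6\right)^{2}\right)\right) + 18 \left(-8\right)\right)^{2} = \left(\left(57 - \left(4 - 10^{2}\right)\right) - 144\right)^{2} = \left(\left(57 - \left(4 - 100\right)\right) - 144\right)^{2} = \left(\left(57 - -96\right) - 144\right)^{2} = \left(\left(57 + 96\right) - 144\right)^{2} = \left(153 - 144\right)^{2} = 9^{2} = 81$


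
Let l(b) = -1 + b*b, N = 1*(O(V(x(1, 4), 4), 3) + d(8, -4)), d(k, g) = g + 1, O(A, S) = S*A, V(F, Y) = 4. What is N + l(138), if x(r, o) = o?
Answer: 19052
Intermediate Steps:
O(A, S) = A*S
d(k, g) = 1 + g
N = 9 (N = 1*(4*3 + (1 - 4)) = 1*(12 - 3) = 1*9 = 9)
l(b) = -1 + b²
N + l(138) = 9 + (-1 + 138²) = 9 + (-1 + 19044) = 9 + 19043 = 19052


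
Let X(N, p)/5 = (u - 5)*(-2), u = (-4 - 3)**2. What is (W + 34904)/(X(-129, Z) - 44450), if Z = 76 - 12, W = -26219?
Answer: -1737/8978 ≈ -0.19347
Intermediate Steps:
u = 49 (u = (-7)**2 = 49)
Z = 64
X(N, p) = -440 (X(N, p) = 5*((49 - 5)*(-2)) = 5*(44*(-2)) = 5*(-88) = -440)
(W + 34904)/(X(-129, Z) - 44450) = (-26219 + 34904)/(-440 - 44450) = 8685/(-44890) = 8685*(-1/44890) = -1737/8978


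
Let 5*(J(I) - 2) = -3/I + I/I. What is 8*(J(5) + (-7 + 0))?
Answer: -984/25 ≈ -39.360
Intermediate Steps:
J(I) = 11/5 - 3/(5*I) (J(I) = 2 + (-3/I + I/I)/5 = 2 + (-3/I + 1)/5 = 2 + (1 - 3/I)/5 = 2 + (1/5 - 3/(5*I)) = 11/5 - 3/(5*I))
8*(J(5) + (-7 + 0)) = 8*((1/5)*(-3 + 11*5)/5 + (-7 + 0)) = 8*((1/5)*(1/5)*(-3 + 55) - 7) = 8*((1/5)*(1/5)*52 - 7) = 8*(52/25 - 7) = 8*(-123/25) = -984/25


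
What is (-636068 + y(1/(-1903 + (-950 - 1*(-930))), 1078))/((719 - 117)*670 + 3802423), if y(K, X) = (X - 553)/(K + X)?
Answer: -1318563501949/8718517258659 ≈ -0.15124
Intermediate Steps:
y(K, X) = (-553 + X)/(K + X)
(-636068 + y(1/(-1903 + (-950 - 1*(-930))), 1078))/((719 - 117)*670 + 3802423) = (-636068 + (-553 + 1078)/(1/(-1903 + (-950 - 1*(-930))) + 1078))/((719 - 117)*670 + 3802423) = (-636068 + 525/(1/(-1903 + (-950 + 930)) + 1078))/(602*670 + 3802423) = (-636068 + 525/(1/(-1903 - 20) + 1078))/(403340 + 3802423) = (-636068 + 525/(1/(-1923) + 1078))/4205763 = (-636068 + 525/(-1/1923 + 1078))*(1/4205763) = (-636068 + 525/(2072993/1923))*(1/4205763) = (-636068 + (1923/2072993)*525)*(1/4205763) = (-636068 + 1009575/2072993)*(1/4205763) = -1318563501949/2072993*1/4205763 = -1318563501949/8718517258659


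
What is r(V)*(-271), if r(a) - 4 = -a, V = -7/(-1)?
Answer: 813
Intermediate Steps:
V = 7 (V = -7*(-1) = 7)
r(a) = 4 - a
r(V)*(-271) = (4 - 1*7)*(-271) = (4 - 7)*(-271) = -3*(-271) = 813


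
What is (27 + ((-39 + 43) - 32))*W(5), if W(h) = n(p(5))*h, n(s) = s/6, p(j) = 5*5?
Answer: -125/6 ≈ -20.833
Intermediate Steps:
p(j) = 25
n(s) = s/6 (n(s) = s*(⅙) = s/6)
W(h) = 25*h/6 (W(h) = ((⅙)*25)*h = 25*h/6)
(27 + ((-39 + 43) - 32))*W(5) = (27 + ((-39 + 43) - 32))*((25/6)*5) = (27 + (4 - 32))*(125/6) = (27 - 28)*(125/6) = -1*125/6 = -125/6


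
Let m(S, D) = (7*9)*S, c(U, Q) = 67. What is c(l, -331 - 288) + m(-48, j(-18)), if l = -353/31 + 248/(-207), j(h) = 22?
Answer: -2957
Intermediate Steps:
l = -80759/6417 (l = -353*1/31 + 248*(-1/207) = -353/31 - 248/207 = -80759/6417 ≈ -12.585)
m(S, D) = 63*S
c(l, -331 - 288) + m(-48, j(-18)) = 67 + 63*(-48) = 67 - 3024 = -2957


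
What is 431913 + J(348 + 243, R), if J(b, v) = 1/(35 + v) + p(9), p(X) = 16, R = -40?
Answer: 2159644/5 ≈ 4.3193e+5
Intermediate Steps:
J(b, v) = 16 + 1/(35 + v) (J(b, v) = 1/(35 + v) + 16 = 16 + 1/(35 + v))
431913 + J(348 + 243, R) = 431913 + (561 + 16*(-40))/(35 - 40) = 431913 + (561 - 640)/(-5) = 431913 - 1/5*(-79) = 431913 + 79/5 = 2159644/5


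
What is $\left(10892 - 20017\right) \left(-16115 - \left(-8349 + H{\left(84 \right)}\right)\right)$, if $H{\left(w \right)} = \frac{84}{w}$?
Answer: $70873875$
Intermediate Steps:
$\left(10892 - 20017\right) \left(-16115 - \left(-8349 + H{\left(84 \right)}\right)\right) = \left(10892 - 20017\right) \left(-16115 + \left(8349 - \frac{84}{84}\right)\right) = - 9125 \left(-16115 + \left(8349 - 84 \cdot \frac{1}{84}\right)\right) = - 9125 \left(-16115 + \left(8349 - 1\right)\right) = - 9125 \left(-16115 + 8348\right) = \left(-9125\right) \left(-7767\right) = 70873875$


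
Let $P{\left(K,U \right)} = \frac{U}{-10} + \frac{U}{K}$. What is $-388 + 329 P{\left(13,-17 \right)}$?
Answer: $- \frac{33661}{130} \approx -258.93$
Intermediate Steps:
$P{\left(K,U \right)} = - \frac{U}{10} + \frac{U}{K}$ ($P{\left(K,U \right)} = U \left(- \frac{1}{10}\right) + \frac{U}{K} = - \frac{U}{10} + \frac{U}{K}$)
$-388 + 329 P{\left(13,-17 \right)} = -388 + 329 \left(\left(- \frac{1}{10}\right) \left(-17\right) - \frac{17}{13}\right) = -388 + 329 \left(\frac{17}{10} - \frac{17}{13}\right) = -388 + 329 \cdot \frac{51}{130} = -388 + \frac{16779}{130} = - \frac{33661}{130}$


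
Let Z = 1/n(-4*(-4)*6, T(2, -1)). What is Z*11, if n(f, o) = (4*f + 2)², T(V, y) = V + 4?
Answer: 11/148996 ≈ 7.3827e-5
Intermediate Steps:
T(V, y) = 4 + V
n(f, o) = (2 + 4*f)²
Z = 1/148996 (Z = 1/(4*(1 + 2*(-4*(-4)*6))²) = 1/(4*(1 + 2*(16*6))²) = 1/(4*(1 + 2*96)²) = 1/(4*(1 + 192)²) = 1/(4*193²) = 1/(4*37249) = 1/148996 ≈ 6.7116e-6)
Z*11 = (1/148996)*11 = 11/148996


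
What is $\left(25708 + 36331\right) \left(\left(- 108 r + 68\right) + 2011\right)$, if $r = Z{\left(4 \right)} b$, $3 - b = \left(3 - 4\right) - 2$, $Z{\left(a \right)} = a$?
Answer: $-31826007$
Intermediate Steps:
$b = 6$ ($b = 3 - \left(\left(3 - 4\right) - 2\right) = 3 - \left(-1 - 2\right) = 3 - -3 = 3 + 3 = 6$)
$r = 24$ ($r = 4 \cdot 6 = 24$)
$\left(25708 + 36331\right) \left(\left(- 108 r + 68\right) + 2011\right) = \left(25708 + 36331\right) \left(\left(\left(-108\right) 24 + 68\right) + 2011\right) = 62039 \left(\left(-2592 + 68\right) + 2011\right) = 62039 \left(-2524 + 2011\right) = 62039 \left(-513\right) = -31826007$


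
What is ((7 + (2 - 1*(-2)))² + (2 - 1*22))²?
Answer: 10201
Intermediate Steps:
((7 + (2 - 1*(-2)))² + (2 - 1*22))² = ((7 + (2 + 2))² + (2 - 22))² = ((7 + 4)² - 20)² = (11² - 20)² = (121 - 20)² = 101² = 10201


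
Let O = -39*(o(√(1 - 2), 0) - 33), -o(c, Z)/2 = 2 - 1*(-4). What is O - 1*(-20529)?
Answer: 22284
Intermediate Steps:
o(c, Z) = -12 (o(c, Z) = -2*(2 - 1*(-4)) = -2*(2 + 4) = -2*6 = -12)
O = 1755 (O = -39*(-12 - 33) = -39*(-45) = 1755)
O - 1*(-20529) = 1755 - 1*(-20529) = 1755 + 20529 = 22284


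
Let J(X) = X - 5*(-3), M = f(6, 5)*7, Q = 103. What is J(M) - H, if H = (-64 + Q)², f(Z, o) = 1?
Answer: -1499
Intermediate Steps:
M = 7 (M = 1*7 = 7)
H = 1521 (H = (-64 + 103)² = 39² = 1521)
J(X) = 15 + X (J(X) = X + 15 = 15 + X)
J(M) - H = (15 + 7) - 1*1521 = 22 - 1521 = -1499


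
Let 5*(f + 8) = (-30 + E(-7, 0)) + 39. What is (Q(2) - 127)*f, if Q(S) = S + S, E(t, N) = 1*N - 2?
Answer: 4059/5 ≈ 811.80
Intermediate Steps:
E(t, N) = -2 + N (E(t, N) = N - 2 = -2 + N)
Q(S) = 2*S
f = -33/5 (f = -8 + ((-30 + (-2 + 0)) + 39)/5 = -8 + ((-30 - 2) + 39)/5 = -8 + (-32 + 39)/5 = -8 + (⅕)*7 = -8 + 7/5 = -33/5 ≈ -6.6000)
(Q(2) - 127)*f = (2*2 - 127)*(-33/5) = (4 - 127)*(-33/5) = -123*(-33/5) = 4059/5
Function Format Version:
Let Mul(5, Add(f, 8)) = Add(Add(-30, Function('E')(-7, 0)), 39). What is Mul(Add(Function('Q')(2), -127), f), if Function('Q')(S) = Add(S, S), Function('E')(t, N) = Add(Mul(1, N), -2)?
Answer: Rational(4059, 5) ≈ 811.80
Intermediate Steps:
Function('E')(t, N) = Add(-2, N) (Function('E')(t, N) = Add(N, -2) = Add(-2, N))
Function('Q')(S) = Mul(2, S)
f = Rational(-33, 5) (f = Add(-8, Mul(Rational(1, 5), Add(Add(-30, Add(-2, 0)), 39))) = Add(-8, Mul(Rational(1, 5), Add(Add(-30, -2), 39))) = Add(-8, Mul(Rational(1, 5), Add(-32, 39))) = Add(-8, Mul(Rational(1, 5), 7)) = Add(-8, Rational(7, 5)) = Rational(-33, 5) ≈ -6.6000)
Mul(Add(Function('Q')(2), -127), f) = Mul(Add(Mul(2, 2), -127), Rational(-33, 5)) = Mul(Add(4, -127), Rational(-33, 5)) = Mul(-123, Rational(-33, 5)) = Rational(4059, 5)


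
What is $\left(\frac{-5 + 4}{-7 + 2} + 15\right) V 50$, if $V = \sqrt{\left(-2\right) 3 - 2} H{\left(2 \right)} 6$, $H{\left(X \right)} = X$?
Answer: $18240 i \sqrt{2} \approx 25795.0 i$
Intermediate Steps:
$V = 24 i \sqrt{2}$ ($V = \sqrt{\left(-2\right) 3 - 2} \cdot 2 \cdot 6 = \sqrt{-6 - 2} \cdot 2 \cdot 6 = \sqrt{-8} \cdot 2 \cdot 6 = 2 i \sqrt{2} \cdot 2 \cdot 6 = 4 i \sqrt{2} \cdot 6 = 24 i \sqrt{2} \approx 33.941 i$)
$\left(\frac{-5 + 4}{-7 + 2} + 15\right) V 50 = \left(\frac{-5 + 4}{-7 + 2} + 15\right) 24 i \sqrt{2} \cdot 50 = \left(- \frac{1}{-5} + 15\right) 24 i \sqrt{2} \cdot 50 = \left(\left(-1\right) \left(- \frac{1}{5}\right) + 15\right) 24 i \sqrt{2} \cdot 50 = \left(\frac{1}{5} + 15\right) 24 i \sqrt{2} \cdot 50 = \frac{76 \cdot 24 i \sqrt{2}}{5} \cdot 50 = \frac{1824 i \sqrt{2}}{5} \cdot 50 = 18240 i \sqrt{2}$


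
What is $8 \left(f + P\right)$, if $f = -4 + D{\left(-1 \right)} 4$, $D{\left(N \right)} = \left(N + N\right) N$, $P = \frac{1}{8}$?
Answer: $33$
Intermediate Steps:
$P = \frac{1}{8} \approx 0.125$
$D{\left(N \right)} = 2 N^{2}$ ($D{\left(N \right)} = 2 N N = 2 N^{2}$)
$f = 4$ ($f = -4 + 2 \left(-1\right)^{2} \cdot 4 = -4 + 2 \cdot 1 \cdot 4 = -4 + 2 \cdot 4 = -4 + 8 = 4$)
$8 \left(f + P\right) = 8 \left(4 + \frac{1}{8}\right) = 8 \cdot \frac{33}{8} = 33$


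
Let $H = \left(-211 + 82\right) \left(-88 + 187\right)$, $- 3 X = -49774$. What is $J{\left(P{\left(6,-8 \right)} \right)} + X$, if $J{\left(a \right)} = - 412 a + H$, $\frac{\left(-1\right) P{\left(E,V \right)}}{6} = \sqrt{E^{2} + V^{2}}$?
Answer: $\frac{85621}{3} \approx 28540.0$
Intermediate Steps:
$X = \frac{49774}{3}$ ($X = \left(- \frac{1}{3}\right) \left(-49774\right) = \frac{49774}{3} \approx 16591.0$)
$P{\left(E,V \right)} = - 6 \sqrt{E^{2} + V^{2}}$
$H = -12771$ ($H = \left(-129\right) 99 = -12771$)
$J{\left(a \right)} = -12771 - 412 a$ ($J{\left(a \right)} = - 412 a - 12771 = -12771 - 412 a$)
$J{\left(P{\left(6,-8 \right)} \right)} + X = \left(-12771 - 412 \left(- 6 \sqrt{6^{2} + \left(-8\right)^{2}}\right)\right) + \frac{49774}{3} = \left(-12771 - 412 \left(- 6 \sqrt{36 + 64}\right)\right) + \frac{49774}{3} = \left(-12771 - 412 \left(- 6 \sqrt{100}\right)\right) + \frac{49774}{3} = \left(-12771 - 412 \left(\left(-6\right) 10\right)\right) + \frac{49774}{3} = \left(-12771 - -24720\right) + \frac{49774}{3} = \left(-12771 + 24720\right) + \frac{49774}{3} = 11949 + \frac{49774}{3} = \frac{85621}{3}$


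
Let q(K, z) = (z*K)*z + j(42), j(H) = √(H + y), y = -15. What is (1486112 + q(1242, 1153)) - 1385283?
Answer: 1651226807 + 3*√3 ≈ 1.6512e+9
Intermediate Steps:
j(H) = √(-15 + H) (j(H) = √(H - 15) = √(-15 + H))
q(K, z) = 3*√3 + K*z² (q(K, z) = (z*K)*z + √(-15 + 42) = (K*z)*z + √27 = K*z² + 3*√3 = 3*√3 + K*z²)
(1486112 + q(1242, 1153)) - 1385283 = (1486112 + (3*√3 + 1242*1153²)) - 1385283 = (1486112 + (3*√3 + 1242*1329409)) - 1385283 = (1486112 + (3*√3 + 1651125978)) - 1385283 = (1486112 + (1651125978 + 3*√3)) - 1385283 = (1652612090 + 3*√3) - 1385283 = 1651226807 + 3*√3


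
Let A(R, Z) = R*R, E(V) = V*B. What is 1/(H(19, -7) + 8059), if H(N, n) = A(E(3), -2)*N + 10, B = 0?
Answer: 1/8069 ≈ 0.00012393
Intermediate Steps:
E(V) = 0 (E(V) = V*0 = 0)
A(R, Z) = R²
H(N, n) = 10 (H(N, n) = 0²*N + 10 = 0*N + 10 = 0 + 10 = 10)
1/(H(19, -7) + 8059) = 1/(10 + 8059) = 1/8069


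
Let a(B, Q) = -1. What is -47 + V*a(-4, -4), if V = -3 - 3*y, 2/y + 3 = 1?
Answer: -47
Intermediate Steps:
y = -1 (y = 2/(-3 + 1) = 2/(-2) = 2*(-½) = -1)
V = 0 (V = -3 - 3*(-1) = -3 + 3 = 0)
-47 + V*a(-4, -4) = -47 + 0*(-1) = -47 + 0 = -47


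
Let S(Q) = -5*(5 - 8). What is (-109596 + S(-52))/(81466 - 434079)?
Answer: 109581/352613 ≈ 0.31077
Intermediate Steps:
S(Q) = 15 (S(Q) = -5*(-3) = 15)
(-109596 + S(-52))/(81466 - 434079) = (-109596 + 15)/(81466 - 434079) = -109581/(-352613) = -109581*(-1/352613) = 109581/352613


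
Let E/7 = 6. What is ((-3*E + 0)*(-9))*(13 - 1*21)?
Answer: -9072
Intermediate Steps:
E = 42 (E = 7*6 = 42)
((-3*E + 0)*(-9))*(13 - 1*21) = ((-3*42 + 0)*(-9))*(13 - 1*21) = ((-126 + 0)*(-9))*(13 - 21) = -126*(-9)*(-8) = 1134*(-8) = -9072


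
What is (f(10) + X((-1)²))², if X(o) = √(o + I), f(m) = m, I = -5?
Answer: 96 + 40*I ≈ 96.0 + 40.0*I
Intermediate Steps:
X(o) = √(-5 + o) (X(o) = √(o - 5) = √(-5 + o))
(f(10) + X((-1)²))² = (10 + √(-5 + (-1)²))² = (10 + √(-5 + 1))² = (10 + √(-4))² = (10 + 2*I)²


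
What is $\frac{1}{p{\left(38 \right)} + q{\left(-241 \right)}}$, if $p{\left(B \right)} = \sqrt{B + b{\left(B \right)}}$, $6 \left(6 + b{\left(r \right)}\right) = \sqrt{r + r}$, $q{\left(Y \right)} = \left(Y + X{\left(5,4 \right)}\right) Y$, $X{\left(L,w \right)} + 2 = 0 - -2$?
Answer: $\frac{1}{58081 + \sqrt{32 + \frac{\sqrt{19}}{3}}} \approx 1.7216 \cdot 10^{-5}$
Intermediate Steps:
$X{\left(L,w \right)} = 0$ ($X{\left(L,w \right)} = -2 + \left(0 - -2\right) = -2 + \left(0 + 2\right) = -2 + 2 = 0$)
$q{\left(Y \right)} = Y^{2}$ ($q{\left(Y \right)} = \left(Y + 0\right) Y = Y Y = Y^{2}$)
$b{\left(r \right)} = -6 + \frac{\sqrt{2} \sqrt{r}}{6}$ ($b{\left(r \right)} = -6 + \frac{\sqrt{r + r}}{6} = -6 + \frac{\sqrt{2 r}}{6} = -6 + \frac{\sqrt{2} \sqrt{r}}{6}$)
$p{\left(B \right)} = \sqrt{-6 + B + \frac{\sqrt{2} \sqrt{B}}{6}}$ ($p{\left(B \right)} = \sqrt{B + \left(-6 + \frac{\sqrt{2} \sqrt{B}}{6}\right)} = \sqrt{-6 + B + \frac{\sqrt{2} \sqrt{B}}{6}}$)
$\frac{1}{p{\left(38 \right)} + q{\left(-241 \right)}} = \frac{1}{\frac{\sqrt{-216 + 36 \cdot 38 + 6 \sqrt{2} \sqrt{38}}}{6} + \left(-241\right)^{2}} = \frac{1}{\frac{\sqrt{-216 + 1368 + 12 \sqrt{19}}}{6} + 58081} = \frac{1}{\frac{\sqrt{1152 + 12 \sqrt{19}}}{6} + 58081} = \frac{1}{58081 + \frac{\sqrt{1152 + 12 \sqrt{19}}}{6}}$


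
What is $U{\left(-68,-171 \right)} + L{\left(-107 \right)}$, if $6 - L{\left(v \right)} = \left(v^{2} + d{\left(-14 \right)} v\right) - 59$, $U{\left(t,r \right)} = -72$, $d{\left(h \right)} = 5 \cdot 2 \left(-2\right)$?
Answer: $-13596$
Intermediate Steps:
$d{\left(h \right)} = -20$ ($d{\left(h \right)} = 10 \left(-2\right) = -20$)
$L{\left(v \right)} = 65 - v^{2} + 20 v$ ($L{\left(v \right)} = 6 - \left(\left(v^{2} - 20 v\right) - 59\right) = 6 - \left(-59 + v^{2} - 20 v\right) = 6 + \left(59 - v^{2} + 20 v\right) = 65 - v^{2} + 20 v$)
$U{\left(-68,-171 \right)} + L{\left(-107 \right)} = -72 + \left(65 - \left(-107\right)^{2} + 20 \left(-107\right)\right) = -72 - 13524 = -13596$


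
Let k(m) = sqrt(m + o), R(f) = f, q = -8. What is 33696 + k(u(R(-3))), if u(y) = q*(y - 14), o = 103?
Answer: 33696 + sqrt(239) ≈ 33711.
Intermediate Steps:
u(y) = 112 - 8*y (u(y) = -8*(y - 14) = -8*(-14 + y) = 112 - 8*y)
k(m) = sqrt(103 + m) (k(m) = sqrt(m + 103) = sqrt(103 + m))
33696 + k(u(R(-3))) = 33696 + sqrt(103 + (112 - 8*(-3))) = 33696 + sqrt(103 + (112 + 24)) = 33696 + sqrt(103 + 136) = 33696 + sqrt(239)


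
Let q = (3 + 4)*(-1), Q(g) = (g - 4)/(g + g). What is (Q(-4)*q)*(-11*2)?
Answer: 154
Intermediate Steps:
Q(g) = (-4 + g)/(2*g) (Q(g) = (-4 + g)/((2*g)) = (-4 + g)*(1/(2*g)) = (-4 + g)/(2*g))
q = -7 (q = 7*(-1) = -7)
(Q(-4)*q)*(-11*2) = (((½)*(-4 - 4)/(-4))*(-7))*(-11*2) = (((½)*(-¼)*(-8))*(-7))*(-22) = (1*(-7))*(-22) = -7*(-22) = 154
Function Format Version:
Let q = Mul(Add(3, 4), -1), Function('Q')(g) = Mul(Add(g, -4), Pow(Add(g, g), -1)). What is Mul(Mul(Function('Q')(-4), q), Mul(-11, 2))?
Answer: 154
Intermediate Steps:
Function('Q')(g) = Mul(Rational(1, 2), Pow(g, -1), Add(-4, g)) (Function('Q')(g) = Mul(Add(-4, g), Pow(Mul(2, g), -1)) = Mul(Add(-4, g), Mul(Rational(1, 2), Pow(g, -1))) = Mul(Rational(1, 2), Pow(g, -1), Add(-4, g)))
q = -7 (q = Mul(7, -1) = -7)
Mul(Mul(Function('Q')(-4), q), Mul(-11, 2)) = Mul(Mul(Mul(Rational(1, 2), Pow(-4, -1), Add(-4, -4)), -7), Mul(-11, 2)) = Mul(Mul(Mul(Rational(1, 2), Rational(-1, 4), -8), -7), -22) = Mul(Mul(1, -7), -22) = Mul(-7, -22) = 154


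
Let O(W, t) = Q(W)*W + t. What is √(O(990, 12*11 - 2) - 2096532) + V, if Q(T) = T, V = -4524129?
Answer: -4524129 + I*√1116302 ≈ -4.5241e+6 + 1056.6*I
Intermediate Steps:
O(W, t) = t + W² (O(W, t) = W*W + t = W² + t = t + W²)
√(O(990, 12*11 - 2) - 2096532) + V = √(((12*11 - 2) + 990²) - 2096532) - 4524129 = √(((132 - 2) + 980100) - 2096532) - 4524129 = √((130 + 980100) - 2096532) - 4524129 = √(980230 - 2096532) - 4524129 = √(-1116302) - 4524129 = I*√1116302 - 4524129 = -4524129 + I*√1116302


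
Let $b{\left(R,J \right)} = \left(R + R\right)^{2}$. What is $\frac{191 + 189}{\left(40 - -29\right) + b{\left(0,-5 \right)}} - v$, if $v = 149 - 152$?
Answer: $\frac{587}{69} \approx 8.5072$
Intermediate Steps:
$v = -3$ ($v = 149 - 152 = -3$)
$b{\left(R,J \right)} = 4 R^{2}$ ($b{\left(R,J \right)} = \left(2 R\right)^{2} = 4 R^{2}$)
$\frac{191 + 189}{\left(40 - -29\right) + b{\left(0,-5 \right)}} - v = \frac{191 + 189}{\left(40 - -29\right) + 4 \cdot 0^{2}} - -3 = \frac{380}{\left(40 + 29\right) + 4 \cdot 0} + 3 = \frac{380}{69 + 0} + 3 = \frac{380}{69} + 3 = \frac{587}{69}$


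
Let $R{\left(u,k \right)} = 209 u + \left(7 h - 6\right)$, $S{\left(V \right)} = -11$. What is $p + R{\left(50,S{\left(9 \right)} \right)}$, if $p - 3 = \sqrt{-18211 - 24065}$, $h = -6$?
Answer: $10405 + 2 i \sqrt{10569} \approx 10405.0 + 205.61 i$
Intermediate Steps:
$R{\left(u,k \right)} = -48 + 209 u$ ($R{\left(u,k \right)} = 209 u + \left(7 \left(-6\right) - 6\right) = 209 u - 48 = -48 + 209 u$)
$p = 3 + 2 i \sqrt{10569}$ ($p = 3 + \sqrt{-18211 - 24065} = 3 + \sqrt{-42276} = 3 + 2 i \sqrt{10569} \approx 3.0 + 205.61 i$)
$p + R{\left(50,S{\left(9 \right)} \right)} = \left(3 + 2 i \sqrt{10569}\right) + \left(-48 + 209 \cdot 50\right) = \left(3 + 2 i \sqrt{10569}\right) + \left(-48 + 10450\right) = \left(3 + 2 i \sqrt{10569}\right) + 10402 = 10405 + 2 i \sqrt{10569}$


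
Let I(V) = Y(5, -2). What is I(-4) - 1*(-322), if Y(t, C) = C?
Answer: 320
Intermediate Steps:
I(V) = -2
I(-4) - 1*(-322) = -2 - 1*(-322) = -2 + 322 = 320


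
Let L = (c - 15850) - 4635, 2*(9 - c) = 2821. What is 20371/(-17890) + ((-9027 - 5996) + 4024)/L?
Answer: -498155563/783098970 ≈ -0.63613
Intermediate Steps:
c = -2803/2 (c = 9 - ½*2821 = 9 - 2821/2 = -2803/2 ≈ -1401.5)
L = -43773/2 (L = (-2803/2 - 15850) - 4635 = -34503/2 - 4635 = -43773/2 ≈ -21887.)
20371/(-17890) + ((-9027 - 5996) + 4024)/L = 20371/(-17890) + ((-9027 - 5996) + 4024)/(-43773/2) = 20371*(-1/17890) + (-15023 + 4024)*(-2/43773) = -20371/17890 - 10999*(-2/43773) = -20371/17890 + 21998/43773 = -498155563/783098970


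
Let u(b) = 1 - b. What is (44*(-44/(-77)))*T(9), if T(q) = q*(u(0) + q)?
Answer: 15840/7 ≈ 2262.9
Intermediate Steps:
T(q) = q*(1 + q) (T(q) = q*((1 - 1*0) + q) = q*((1 + 0) + q) = q*(1 + q))
(44*(-44/(-77)))*T(9) = (44*(-44/(-77)))*(9*(1 + 9)) = (44*(-44*(-1/77)))*(9*10) = (44*(4/7))*90 = (176/7)*90 = 15840/7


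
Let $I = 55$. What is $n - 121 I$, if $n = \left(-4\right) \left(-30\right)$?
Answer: $-6535$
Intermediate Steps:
$n = 120$
$n - 121 I = 120 - 6655 = -6535$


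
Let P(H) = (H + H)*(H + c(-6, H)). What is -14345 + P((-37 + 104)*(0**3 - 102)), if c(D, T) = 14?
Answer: 93201415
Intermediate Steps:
P(H) = 2*H*(14 + H) (P(H) = (H + H)*(H + 14) = (2*H)*(14 + H) = 2*H*(14 + H))
-14345 + P((-37 + 104)*(0**3 - 102)) = -14345 + 2*((-37 + 104)*(0**3 - 102))*(14 + (-37 + 104)*(0**3 - 102)) = -14345 + 2*(67*(0 - 102))*(14 + 67*(0 - 102)) = -14345 + 2*(67*(-102))*(14 + 67*(-102)) = -14345 + 2*(-6834)*(14 - 6834) = -14345 + 2*(-6834)*(-6820) = -14345 + 93215760 = 93201415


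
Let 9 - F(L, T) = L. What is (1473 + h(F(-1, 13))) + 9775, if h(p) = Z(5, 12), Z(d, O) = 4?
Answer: 11252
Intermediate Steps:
F(L, T) = 9 - L
h(p) = 4
(1473 + h(F(-1, 13))) + 9775 = (1473 + 4) + 9775 = 1477 + 9775 = 11252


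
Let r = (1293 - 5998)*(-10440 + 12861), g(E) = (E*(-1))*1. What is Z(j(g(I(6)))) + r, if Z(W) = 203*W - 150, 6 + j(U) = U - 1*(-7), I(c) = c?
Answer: -11391970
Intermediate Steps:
g(E) = -E (g(E) = -E*1 = -E)
j(U) = 1 + U (j(U) = -6 + (U - 1*(-7)) = -6 + (U + 7) = -6 + (7 + U) = 1 + U)
Z(W) = -150 + 203*W
r = -11390805 (r = -4705*2421 = -11390805)
Z(j(g(I(6)))) + r = (-150 + 203*(1 - 1*6)) - 11390805 = (-150 + 203*(1 - 6)) - 11390805 = (-150 + 203*(-5)) - 11390805 = (-150 - 1015) - 11390805 = -1165 - 11390805 = -11391970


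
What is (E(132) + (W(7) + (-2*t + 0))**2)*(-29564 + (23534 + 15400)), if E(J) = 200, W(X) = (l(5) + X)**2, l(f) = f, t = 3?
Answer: 180316280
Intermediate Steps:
W(X) = (5 + X)**2
(E(132) + (W(7) + (-2*t + 0))**2)*(-29564 + (23534 + 15400)) = (200 + ((5 + 7)**2 + (-2*3 + 0))**2)*(-29564 + (23534 + 15400)) = (200 + (12**2 + (-6 + 0))**2)*(-29564 + 38934) = (200 + (144 - 6)**2)*9370 = (200 + 138**2)*9370 = (200 + 19044)*9370 = 19244*9370 = 180316280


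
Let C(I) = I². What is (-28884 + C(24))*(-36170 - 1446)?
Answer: 1064833728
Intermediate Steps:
(-28884 + C(24))*(-36170 - 1446) = (-28884 + 24²)*(-36170 - 1446) = (-28884 + 576)*(-37616) = -28308*(-37616) = 1064833728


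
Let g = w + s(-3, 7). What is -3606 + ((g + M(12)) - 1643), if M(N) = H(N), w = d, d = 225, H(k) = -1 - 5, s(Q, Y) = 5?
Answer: -5025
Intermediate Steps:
H(k) = -6
w = 225
M(N) = -6
g = 230 (g = 225 + 5 = 230)
-3606 + ((g + M(12)) - 1643) = -3606 + ((230 - 6) - 1643) = -3606 + (224 - 1643) = -3606 - 1419 = -5025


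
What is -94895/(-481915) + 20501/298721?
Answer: 7645373742/28791626143 ≈ 0.26554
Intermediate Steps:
-94895/(-481915) + 20501/298721 = -94895*(-1/481915) + 20501*(1/298721) = 18979/96383 + 20501/298721 = 7645373742/28791626143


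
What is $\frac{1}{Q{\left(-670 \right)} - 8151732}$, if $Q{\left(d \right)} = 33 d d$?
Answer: $\frac{1}{6661968} \approx 1.5011 \cdot 10^{-7}$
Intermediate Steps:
$Q{\left(d \right)} = 33 d^{2}$
$\frac{1}{Q{\left(-670 \right)} - 8151732} = \frac{1}{33 \left(-670\right)^{2} - 8151732} = \frac{1}{33 \cdot 448900 - 8151732} = \frac{1}{14813700 - 8151732} = \frac{1}{6661968}$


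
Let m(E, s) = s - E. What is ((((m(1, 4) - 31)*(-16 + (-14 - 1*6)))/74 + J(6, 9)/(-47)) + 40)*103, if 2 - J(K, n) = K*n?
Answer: 9802716/1739 ≈ 5637.0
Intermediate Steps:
J(K, n) = 2 - K*n
((((m(1, 4) - 31)*(-16 + (-14 - 1*6)))/74 + J(6, 9)/(-47)) + 40)*103 = (((((4 - 1*1) - 31)*(-16 + (-14 - 1*6)))/74 + (2 - 1*6*9)/(-47)) + 40)*103 = (((((4 - 1) - 31)*(-16 + (-14 - 6)))*(1/74) + (2 - 54)*(-1/47)) + 40)*103 = ((((3 - 31)*(-16 - 20))*(1/74) - 52*(-1/47)) + 40)*103 = ((-28*(-36)*(1/74) + 52/47) + 40)*103 = ((1008*(1/74) + 52/47) + 40)*103 = ((504/37 + 52/47) + 40)*103 = (25612/1739 + 40)*103 = (95172/1739)*103 = 9802716/1739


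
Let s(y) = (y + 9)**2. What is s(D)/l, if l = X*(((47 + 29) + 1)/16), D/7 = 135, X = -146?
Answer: -7280928/5621 ≈ -1295.3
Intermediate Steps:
D = 945 (D = 7*135 = 945)
s(y) = (9 + y)**2
l = -5621/8 (l = -146*((47 + 29) + 1)/16 = -146*(76 + 1)/16 = -11242/16 = -146*77/16 = -5621/8 ≈ -702.63)
s(D)/l = (9 + 945)**2/(-5621/8) = 954**2*(-8/5621) = 910116*(-8/5621) = -7280928/5621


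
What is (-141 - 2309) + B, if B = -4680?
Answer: -7130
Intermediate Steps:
(-141 - 2309) + B = (-141 - 2309) - 4680 = -2450 - 4680 = -7130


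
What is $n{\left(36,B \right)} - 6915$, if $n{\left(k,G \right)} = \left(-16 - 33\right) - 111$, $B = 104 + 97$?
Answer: $-7075$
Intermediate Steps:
$B = 201$
$n{\left(k,G \right)} = -160$ ($n{\left(k,G \right)} = -49 - 111 = -160$)
$n{\left(36,B \right)} - 6915 = -160 - 6915 = -7075$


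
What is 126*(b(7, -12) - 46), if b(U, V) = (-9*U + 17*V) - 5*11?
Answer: -46368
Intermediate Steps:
b(U, V) = -55 - 9*U + 17*V (b(U, V) = (-9*U + 17*V) - 55 = -55 - 9*U + 17*V)
126*(b(7, -12) - 46) = 126*((-55 - 9*7 + 17*(-12)) - 46) = 126*((-55 - 63 - 204) - 46) = 126*(-322 - 46) = 126*(-368) = -46368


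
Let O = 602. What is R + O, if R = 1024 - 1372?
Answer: 254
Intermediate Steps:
R = -348
R + O = -348 + 602 = 254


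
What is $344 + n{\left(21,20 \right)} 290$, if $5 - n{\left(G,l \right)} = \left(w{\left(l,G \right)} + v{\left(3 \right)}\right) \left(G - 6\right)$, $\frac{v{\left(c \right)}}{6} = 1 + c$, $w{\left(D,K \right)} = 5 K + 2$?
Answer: $-568056$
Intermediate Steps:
$w{\left(D,K \right)} = 2 + 5 K$
$v{\left(c \right)} = 6 + 6 c$ ($v{\left(c \right)} = 6 \left(1 + c\right) = 6 + 6 c$)
$n{\left(G,l \right)} = 5 - \left(-6 + G\right) \left(26 + 5 G\right)$ ($n{\left(G,l \right)} = 5 - \left(\left(2 + 5 G\right) + \left(6 + 6 \cdot 3\right)\right) \left(G - 6\right) = 5 - \left(\left(2 + 5 G\right) + \left(6 + 18\right)\right) \left(-6 + G\right) = 5 - \left(\left(2 + 5 G\right) + 24\right) \left(-6 + G\right) = 5 - \left(26 + 5 G\right) \left(-6 + G\right) = 5 - \left(-6 + G\right) \left(26 + 5 G\right)$)
$344 + n{\left(21,20 \right)} 290 = 344 + \left(161 - 5 \cdot 21^{2} + 4 \cdot 21\right) 290 = 344 + \left(161 - 2205 + 84\right) 290 = 344 - 568400 = -568056$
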